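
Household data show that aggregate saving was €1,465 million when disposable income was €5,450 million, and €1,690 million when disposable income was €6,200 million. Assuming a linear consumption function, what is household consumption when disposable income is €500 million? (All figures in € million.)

C = 520

MPS = ΔS/ΔY = (1690 − 1465)/(6200 − 5450) = 225/750 = 0.3
MPC = 1 − MPS = 0.7
Autonomous saving = 1465 − 0.3(5450) = -170, so a = 170
C = 170 + 0.7(500) = 170 + 350 = 520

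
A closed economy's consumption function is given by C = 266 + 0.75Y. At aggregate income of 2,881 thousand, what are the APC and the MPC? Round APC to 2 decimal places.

MPC = 0.75 (the slope of the consumption function)
C = 266 + 0.75(2881) = 2426.75, so APC = 2426.75/2881 = 0.84

APC = 0.84; MPC = 0.75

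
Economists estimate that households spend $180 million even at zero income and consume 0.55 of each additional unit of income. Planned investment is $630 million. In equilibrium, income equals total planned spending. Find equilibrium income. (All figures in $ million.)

Y = 1800

Y = C + I = 180 + 0.55Y + 630
Y − 0.55Y = 810
0.45Y = 810, so Y = 810/0.45 = 1800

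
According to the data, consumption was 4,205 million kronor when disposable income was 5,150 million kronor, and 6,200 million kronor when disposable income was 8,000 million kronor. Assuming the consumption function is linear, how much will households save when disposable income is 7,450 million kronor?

MPC = (6200 − 4205)/(8000 − 5150) = 1995/2850 = 0.7
a = 4205 − 0.7(5150) = 4205 − 3605 = 600
C = 600 + 0.7(7450) = 5815
S = 7450 − 5815 = 1635

S = 1635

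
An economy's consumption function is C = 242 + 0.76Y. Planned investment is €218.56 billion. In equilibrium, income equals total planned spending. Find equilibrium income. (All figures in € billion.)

Y = 1919

Y = C + I = 242 + 0.76Y + 218.56
Y − 0.76Y = 460.56
0.24Y = 460.56, so Y = 460.56/0.24 = 1919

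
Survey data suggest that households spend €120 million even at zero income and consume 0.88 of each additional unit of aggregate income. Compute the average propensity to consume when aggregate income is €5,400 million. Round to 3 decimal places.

C = 120 + 0.88(5400) = 4872
APC = C/Y = 4872/5400 = 0.902

APC = 0.902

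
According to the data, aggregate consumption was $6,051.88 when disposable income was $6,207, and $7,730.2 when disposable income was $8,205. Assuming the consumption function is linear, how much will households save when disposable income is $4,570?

MPC = (7730.2 − 6051.88)/(8205 − 6207) = 1678.32/1998 = 0.84
a = 6051.88 − 0.84(6207) = 6051.88 − 5213.88 = 838
C = 838 + 0.84(4570) = 4676.8
S = 4570 − 4676.8 = -106.8

S = -106.8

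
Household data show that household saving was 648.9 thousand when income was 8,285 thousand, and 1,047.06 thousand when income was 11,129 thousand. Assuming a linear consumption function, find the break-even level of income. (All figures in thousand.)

MPS = ΔS/ΔY = (1047.06 − 648.9)/(11129 − 8285) = 398.16/2844 = 0.14
MPC = 1 − MPS = 0.86
From S(8285) = 648.9: −a + 0.14(8285) = 648.9, so a = 1159.9 − 648.9 = 511
Break-even (S = 0): Y = a/MPS = 511/0.14 = 3650

Y = 3650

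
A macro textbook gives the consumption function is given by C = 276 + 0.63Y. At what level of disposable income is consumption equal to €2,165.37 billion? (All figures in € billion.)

276 + 0.63Y = 2165.37
0.63Y = 1889.37, so Y = 1889.37/0.63 = 2999

Y = 2999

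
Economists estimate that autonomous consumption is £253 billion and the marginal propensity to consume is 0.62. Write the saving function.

S = Y − C = Y − (253 + 0.62Y) = -253 + (1 − 0.62)Y

S = -253 + 0.38Y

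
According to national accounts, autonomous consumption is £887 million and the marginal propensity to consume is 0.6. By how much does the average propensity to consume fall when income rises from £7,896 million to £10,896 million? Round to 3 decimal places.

At Y = 7896: C = 887 + 0.6(7896) = 5624.6, APC = 5624.6/7896 = 0.7123
At Y = 10896: C = 7424.6, APC = 7424.6/10896 = 0.6814
Fall in APC = 0.7123 − 0.6814 = 0.0309 ≈ 0.031

ΔAPC = 0.031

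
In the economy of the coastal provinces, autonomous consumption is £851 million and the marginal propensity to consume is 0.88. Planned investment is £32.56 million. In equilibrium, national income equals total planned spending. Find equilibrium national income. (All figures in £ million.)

Y = C + I = 851 + 0.88Y + 32.56
Y − 0.88Y = 883.56
0.12Y = 883.56, so Y = 883.56/0.12 = 7363

Y = 7363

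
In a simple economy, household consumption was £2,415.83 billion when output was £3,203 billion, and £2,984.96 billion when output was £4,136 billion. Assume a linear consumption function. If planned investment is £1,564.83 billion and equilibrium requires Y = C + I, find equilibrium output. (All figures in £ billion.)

Y = 5197

MPC = (2984.96 − 2415.83)/(4136 − 3203) = 569.13/933 = 0.61
a = 2415.83 − 0.61(3203) = 462
Equilibrium: Y = 462 + 0.61Y + 1564.83
0.39Y = 2026.83, so Y = 2026.83/0.39 = 5197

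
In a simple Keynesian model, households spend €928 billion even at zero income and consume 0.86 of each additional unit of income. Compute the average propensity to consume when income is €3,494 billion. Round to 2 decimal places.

C = 928 + 0.86(3494) = 3932.84
APC = C/Y = 3932.84/3494 = 1.13

APC = 1.13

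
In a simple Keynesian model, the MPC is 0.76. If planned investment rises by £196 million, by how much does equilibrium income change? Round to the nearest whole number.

The multiplier is 1/(1 − MPC) = 1/0.24.
ΔY = 196/0.24 = 816.67 ≈ 817

ΔY ≈ 817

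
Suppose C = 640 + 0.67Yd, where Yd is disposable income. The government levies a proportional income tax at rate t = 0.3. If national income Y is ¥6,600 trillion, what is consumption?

C = 3735.4

Yd = (1 − 0.3)(6600) = 0.7(6600) = 4620
C = 640 + 0.67(4620) = 640 + 3095.4 = 3735.4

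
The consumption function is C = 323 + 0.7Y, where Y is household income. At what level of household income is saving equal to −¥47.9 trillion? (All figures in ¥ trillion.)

Y = 917

S = Y − C = -323 + 0.3Y
-323 + 0.3Y = -47.9, so 0.3Y = 275.1 and Y = 917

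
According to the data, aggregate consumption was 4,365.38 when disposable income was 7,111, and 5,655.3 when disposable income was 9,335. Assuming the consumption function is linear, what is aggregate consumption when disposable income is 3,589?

MPC = (5655.3 − 4365.38)/(9335 − 7111) = 1289.92/2224 = 0.58
a = 4365.38 − 0.58(7111) = 4365.38 − 4124.38 = 241
C = 241 + 0.58(3589) = 241 + 2081.62 = 2322.62

C = 2322.62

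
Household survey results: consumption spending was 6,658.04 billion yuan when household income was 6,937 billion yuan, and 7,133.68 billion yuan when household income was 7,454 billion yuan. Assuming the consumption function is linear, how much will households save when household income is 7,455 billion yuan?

S = 320.4

MPC = (7133.68 − 6658.04)/(7454 − 6937) = 475.64/517 = 0.92
a = 6658.04 − 0.92(6937) = 6658.04 − 6382.04 = 276
C = 276 + 0.92(7455) = 7134.6
S = 7455 − 7134.6 = 320.4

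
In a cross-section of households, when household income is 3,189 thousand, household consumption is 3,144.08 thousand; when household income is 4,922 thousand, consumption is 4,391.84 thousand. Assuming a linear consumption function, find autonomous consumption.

MPC = ΔC/ΔY = (4391.84 − 3144.08)/(4922 − 3189) = 1247.76/1733 = 0.72
a = C − MPC·Y = 3144.08 − 0.72(3189) = 3144.08 − 2296.08 = 848

a = 848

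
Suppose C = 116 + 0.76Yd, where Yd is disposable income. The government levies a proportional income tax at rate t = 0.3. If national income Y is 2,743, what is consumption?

Yd = (1 − 0.3)(2743) = 0.7(2743) = 1920.1
C = 116 + 0.76(1920.1) = 116 + 1459.276 = 1575.276

C = 1575.276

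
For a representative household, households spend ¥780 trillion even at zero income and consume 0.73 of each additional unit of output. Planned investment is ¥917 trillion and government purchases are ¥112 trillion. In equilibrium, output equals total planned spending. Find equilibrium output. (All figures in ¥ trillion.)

Y = 6700

Y = C + I + G = 780 + 0.73Y + 917 + 112
Y − 0.73Y = 1809
0.27Y = 1809, so Y = 1809/0.27 = 6700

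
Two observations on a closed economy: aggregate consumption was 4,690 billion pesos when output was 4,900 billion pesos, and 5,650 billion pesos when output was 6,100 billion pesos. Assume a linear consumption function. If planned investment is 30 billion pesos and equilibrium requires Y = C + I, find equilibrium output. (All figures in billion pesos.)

MPC = (5650 − 4690)/(6100 − 4900) = 960/1200 = 0.8
a = 4690 − 0.8(4900) = 770
Equilibrium: Y = 770 + 0.8Y + 30
0.2Y = 800, so Y = 800/0.2 = 4000

Y = 4000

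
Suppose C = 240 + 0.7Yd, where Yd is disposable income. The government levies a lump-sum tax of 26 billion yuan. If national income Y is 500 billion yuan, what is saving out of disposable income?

S = -97.8

Yd = Y − T = 500 − 26 = 474
C = 240 + 0.7(474) = 240 + 331.8 = 571.8
S = Yd − C = 474 − 571.8 = -97.8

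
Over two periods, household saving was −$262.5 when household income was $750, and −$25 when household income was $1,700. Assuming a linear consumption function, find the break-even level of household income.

MPS = ΔS/ΔY = (-25 − (-262.5))/(1700 − 750) = 237.5/950 = 0.25
MPC = 1 − MPS = 0.75
From S(750) = -262.5: −a + 0.25(750) = -262.5, so a = 187.5 − (-262.5) = 450
Break-even (S = 0): Y = a/MPS = 450/0.25 = 1800

Y = 1800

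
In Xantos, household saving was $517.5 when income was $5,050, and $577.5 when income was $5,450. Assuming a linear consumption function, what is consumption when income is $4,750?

C = 4277.5

MPS = ΔS/ΔY = (577.5 − 517.5)/(5450 − 5050) = 60/400 = 0.15
MPC = 1 − MPS = 0.85
Autonomous saving = 517.5 − 0.15(5050) = -240, so a = 240
C = 240 + 0.85(4750) = 240 + 4037.5 = 4277.5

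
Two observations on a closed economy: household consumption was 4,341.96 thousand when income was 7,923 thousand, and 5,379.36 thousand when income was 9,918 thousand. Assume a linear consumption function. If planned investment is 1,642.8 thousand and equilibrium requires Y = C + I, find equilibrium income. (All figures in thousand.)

Y = 3885

MPC = (5379.36 − 4341.96)/(9918 − 7923) = 1037.4/1995 = 0.52
a = 4341.96 − 0.52(7923) = 222
Equilibrium: Y = 222 + 0.52Y + 1642.8
0.48Y = 1864.8, so Y = 1864.8/0.48 = 3885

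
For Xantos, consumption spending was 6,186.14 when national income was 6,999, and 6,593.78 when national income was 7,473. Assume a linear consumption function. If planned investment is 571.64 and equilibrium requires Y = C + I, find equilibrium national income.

Y = 5276

MPC = (6593.78 − 6186.14)/(7473 − 6999) = 407.64/474 = 0.86
a = 6186.14 − 0.86(6999) = 167
Equilibrium: Y = 167 + 0.86Y + 571.64
0.14Y = 738.64, so Y = 738.64/0.14 = 5276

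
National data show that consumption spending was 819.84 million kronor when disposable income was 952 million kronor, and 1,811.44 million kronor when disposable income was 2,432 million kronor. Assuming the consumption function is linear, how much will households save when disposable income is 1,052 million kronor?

MPC = (1811.44 − 819.84)/(2432 − 952) = 991.6/1480 = 0.67
a = 819.84 − 0.67(952) = 819.84 − 637.84 = 182
C = 182 + 0.67(1052) = 886.84
S = 1052 − 886.84 = 165.16

S = 165.16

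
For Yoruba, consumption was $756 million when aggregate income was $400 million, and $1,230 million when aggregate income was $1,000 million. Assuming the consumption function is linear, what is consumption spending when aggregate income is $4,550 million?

C = 4034.5

MPC = (1230 − 756)/(1000 − 400) = 474/600 = 0.79
a = 756 − 0.79(400) = 756 − 316 = 440
C = 440 + 0.79(4550) = 440 + 3594.5 = 4034.5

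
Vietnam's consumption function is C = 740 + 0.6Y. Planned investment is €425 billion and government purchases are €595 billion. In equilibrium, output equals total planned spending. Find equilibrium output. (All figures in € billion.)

Y = C + I + G = 740 + 0.6Y + 425 + 595
Y − 0.6Y = 1760
0.4Y = 1760, so Y = 1760/0.4 = 4400

Y = 4400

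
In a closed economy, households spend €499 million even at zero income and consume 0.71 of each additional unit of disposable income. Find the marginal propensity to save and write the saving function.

MPS = 0.29; S = -499 + 0.29Y

MPS = 1 − MPC = 1 − 0.71 = 0.29
S = Y − C = -499 + 0.29Y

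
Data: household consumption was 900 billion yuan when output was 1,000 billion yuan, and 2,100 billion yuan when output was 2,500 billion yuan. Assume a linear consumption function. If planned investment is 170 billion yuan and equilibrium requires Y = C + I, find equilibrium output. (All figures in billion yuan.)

Y = 1350

MPC = (2100 − 900)/(2500 − 1000) = 1200/1500 = 0.8
a = 900 − 0.8(1000) = 100
Equilibrium: Y = 100 + 0.8Y + 170
0.2Y = 270, so Y = 270/0.2 = 1350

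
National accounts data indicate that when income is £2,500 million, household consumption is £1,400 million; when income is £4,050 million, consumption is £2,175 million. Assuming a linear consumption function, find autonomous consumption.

a = 150

MPC = ΔC/ΔY = (2175 − 1400)/(4050 − 2500) = 775/1550 = 0.5
a = C − MPC·Y = 1400 − 0.5(2500) = 1400 − 1250 = 150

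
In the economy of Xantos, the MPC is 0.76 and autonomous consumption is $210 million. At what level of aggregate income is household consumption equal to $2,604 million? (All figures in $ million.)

210 + 0.76Y = 2604
0.76Y = 2394, so Y = 2394/0.76 = 3150

Y = 3150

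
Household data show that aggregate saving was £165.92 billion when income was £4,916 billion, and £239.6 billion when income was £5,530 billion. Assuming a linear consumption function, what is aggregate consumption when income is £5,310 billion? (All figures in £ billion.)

C = 5096.8

MPS = ΔS/ΔY = (239.6 − 165.92)/(5530 − 4916) = 73.68/614 = 0.12
MPC = 1 − MPS = 0.88
Autonomous saving = 165.92 − 0.12(4916) = -424, so a = 424
C = 424 + 0.88(5310) = 424 + 4672.8 = 5096.8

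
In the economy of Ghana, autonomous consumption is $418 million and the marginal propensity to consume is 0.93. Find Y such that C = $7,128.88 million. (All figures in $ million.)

418 + 0.93Y = 7128.88
0.93Y = 6710.88, so Y = 6710.88/0.93 = 7216

Y = 7216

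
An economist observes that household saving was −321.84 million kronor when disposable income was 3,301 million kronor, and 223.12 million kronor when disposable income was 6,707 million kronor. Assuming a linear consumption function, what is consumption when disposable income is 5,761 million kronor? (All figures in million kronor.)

MPS = ΔS/ΔY = (223.12 − (-321.84))/(6707 − 3301) = 544.96/3406 = 0.16
MPC = 1 − MPS = 0.84
Autonomous saving = -321.84 − 0.16(3301) = -850, so a = 850
C = 850 + 0.84(5761) = 850 + 4839.24 = 5689.24

C = 5689.24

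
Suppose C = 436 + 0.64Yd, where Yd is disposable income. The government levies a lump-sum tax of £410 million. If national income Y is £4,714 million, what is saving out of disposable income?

S = 1113.44

Yd = Y − T = 4714 − 410 = 4304
C = 436 + 0.64(4304) = 436 + 2754.56 = 3190.56
S = Yd − C = 4304 − 3190.56 = 1113.44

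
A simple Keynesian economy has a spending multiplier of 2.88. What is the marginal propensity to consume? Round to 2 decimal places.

k = 1/(1 − MPC), so 1 − MPC = 1/k = 1/2.88 = 0.3472
MPC = 1 − 0.3472 = 0.65

MPC = 0.65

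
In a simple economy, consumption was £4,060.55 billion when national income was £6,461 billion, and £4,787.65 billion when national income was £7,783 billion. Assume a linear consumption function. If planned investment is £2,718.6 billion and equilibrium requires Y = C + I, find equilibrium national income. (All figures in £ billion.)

MPC = (4787.65 − 4060.55)/(7783 − 6461) = 727.1/1322 = 0.55
a = 4060.55 − 0.55(6461) = 507
Equilibrium: Y = 507 + 0.55Y + 2718.6
0.45Y = 3225.6, so Y = 3225.6/0.45 = 7168

Y = 7168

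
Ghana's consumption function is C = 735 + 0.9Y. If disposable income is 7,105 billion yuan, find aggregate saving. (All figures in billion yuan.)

S = -24.5

C = 735 + 0.9(7105) = 735 + 6394.5 = 7129.5
S = Y − C = 7105 − 7129.5 = -24.5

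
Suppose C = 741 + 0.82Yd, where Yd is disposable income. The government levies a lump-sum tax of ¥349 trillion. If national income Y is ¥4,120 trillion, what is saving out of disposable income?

Yd = Y − T = 4120 − 349 = 3771
C = 741 + 0.82(3771) = 741 + 3092.22 = 3833.22
S = Yd − C = 3771 − 3833.22 = -62.22

S = -62.22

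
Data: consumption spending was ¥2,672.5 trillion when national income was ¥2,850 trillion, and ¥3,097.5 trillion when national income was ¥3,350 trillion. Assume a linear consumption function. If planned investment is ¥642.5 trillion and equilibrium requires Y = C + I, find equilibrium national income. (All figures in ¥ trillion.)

Y = 5950

MPC = (3097.5 − 2672.5)/(3350 − 2850) = 425/500 = 0.85
a = 2672.5 − 0.85(2850) = 250
Equilibrium: Y = 250 + 0.85Y + 642.5
0.15Y = 892.5, so Y = 892.5/0.15 = 5950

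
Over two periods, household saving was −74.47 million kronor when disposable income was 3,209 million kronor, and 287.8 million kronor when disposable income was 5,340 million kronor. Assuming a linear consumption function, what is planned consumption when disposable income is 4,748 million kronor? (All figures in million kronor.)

MPS = ΔS/ΔY = (287.8 − (-74.47))/(5340 − 3209) = 362.27/2131 = 0.17
MPC = 1 − MPS = 0.83
Autonomous saving = -74.47 − 0.17(3209) = -620, so a = 620
C = 620 + 0.83(4748) = 620 + 3940.84 = 4560.84

C = 4560.84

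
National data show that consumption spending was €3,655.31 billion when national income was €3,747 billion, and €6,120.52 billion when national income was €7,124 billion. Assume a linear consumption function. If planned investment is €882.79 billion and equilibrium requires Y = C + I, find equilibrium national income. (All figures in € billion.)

MPC = (6120.52 − 3655.31)/(7124 − 3747) = 2465.21/3377 = 0.73
a = 3655.31 − 0.73(3747) = 920
Equilibrium: Y = 920 + 0.73Y + 882.79
0.27Y = 1802.79, so Y = 1802.79/0.27 = 6677

Y = 6677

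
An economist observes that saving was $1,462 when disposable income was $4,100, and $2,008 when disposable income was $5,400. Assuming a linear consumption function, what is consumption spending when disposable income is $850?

MPS = ΔS/ΔY = (2008 − 1462)/(5400 − 4100) = 546/1300 = 0.42
MPC = 1 − MPS = 0.58
Autonomous saving = 1462 − 0.42(4100) = -260, so a = 260
C = 260 + 0.58(850) = 260 + 493 = 753

C = 753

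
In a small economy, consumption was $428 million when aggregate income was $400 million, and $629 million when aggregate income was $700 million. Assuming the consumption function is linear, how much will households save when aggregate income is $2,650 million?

MPC = (629 − 428)/(700 − 400) = 201/300 = 0.67
a = 428 − 0.67(400) = 428 − 268 = 160
C = 160 + 0.67(2650) = 1935.5
S = 2650 − 1935.5 = 714.5

S = 714.5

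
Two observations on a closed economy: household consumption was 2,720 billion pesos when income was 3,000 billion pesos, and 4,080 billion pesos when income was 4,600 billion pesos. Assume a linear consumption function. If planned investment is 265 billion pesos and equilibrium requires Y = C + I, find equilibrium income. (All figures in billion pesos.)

MPC = (4080 − 2720)/(4600 − 3000) = 1360/1600 = 0.85
a = 2720 − 0.85(3000) = 170
Equilibrium: Y = 170 + 0.85Y + 265
0.15Y = 435, so Y = 435/0.15 = 2900

Y = 2900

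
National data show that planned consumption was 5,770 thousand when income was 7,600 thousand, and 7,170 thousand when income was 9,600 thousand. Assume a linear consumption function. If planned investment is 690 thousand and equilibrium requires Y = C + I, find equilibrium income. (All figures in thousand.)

MPC = (7170 − 5770)/(9600 − 7600) = 1400/2000 = 0.7
a = 5770 − 0.7(7600) = 450
Equilibrium: Y = 450 + 0.7Y + 690
0.3Y = 1140, so Y = 1140/0.3 = 3800

Y = 3800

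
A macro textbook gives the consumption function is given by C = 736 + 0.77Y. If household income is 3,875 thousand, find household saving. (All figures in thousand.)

C = 736 + 0.77(3875) = 736 + 2983.75 = 3719.75
S = Y − C = 3875 − 3719.75 = 155.25

S = 155.25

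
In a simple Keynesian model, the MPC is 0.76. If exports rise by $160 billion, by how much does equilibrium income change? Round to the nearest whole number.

The multiplier is 1/(1 − MPC) = 1/0.24.
ΔY = 160/0.24 = 666.67 ≈ 667

ΔY ≈ 667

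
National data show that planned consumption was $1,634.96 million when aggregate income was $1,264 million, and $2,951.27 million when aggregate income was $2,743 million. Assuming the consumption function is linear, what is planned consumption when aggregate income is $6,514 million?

C = 6307.46

MPC = (2951.27 − 1634.96)/(2743 − 1264) = 1316.31/1479 = 0.89
a = 1634.96 − 0.89(1264) = 1634.96 − 1124.96 = 510
C = 510 + 0.89(6514) = 510 + 5797.46 = 6307.46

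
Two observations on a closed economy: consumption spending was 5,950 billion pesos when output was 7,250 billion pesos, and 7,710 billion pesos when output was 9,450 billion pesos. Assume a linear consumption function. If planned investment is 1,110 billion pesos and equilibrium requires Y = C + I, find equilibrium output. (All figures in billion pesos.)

Y = 6300

MPC = (7710 − 5950)/(9450 − 7250) = 1760/2200 = 0.8
a = 5950 − 0.8(7250) = 150
Equilibrium: Y = 150 + 0.8Y + 1110
0.2Y = 1260, so Y = 1260/0.2 = 6300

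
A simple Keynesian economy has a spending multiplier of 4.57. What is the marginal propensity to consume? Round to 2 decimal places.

MPC = 0.78

k = 1/(1 − MPC), so 1 − MPC = 1/k = 1/4.57 = 0.2188
MPC = 1 − 0.2188 = 0.78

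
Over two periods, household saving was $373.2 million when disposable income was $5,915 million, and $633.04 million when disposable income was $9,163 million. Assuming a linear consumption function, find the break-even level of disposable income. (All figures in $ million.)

MPS = ΔS/ΔY = (633.04 − 373.2)/(9163 − 5915) = 259.84/3248 = 0.08
MPC = 1 − MPS = 0.92
From S(5915) = 373.2: −a + 0.08(5915) = 373.2, so a = 473.2 − 373.2 = 100
Break-even (S = 0): Y = a/MPS = 100/0.08 = 1250

Y = 1250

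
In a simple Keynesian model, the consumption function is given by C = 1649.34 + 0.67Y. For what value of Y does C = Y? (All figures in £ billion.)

Y = 4998

At break-even, C = Y: 1649.34 + 0.67Y = Y
0.33Y = 1649.34, so Y = 1649.34/0.33 = 4998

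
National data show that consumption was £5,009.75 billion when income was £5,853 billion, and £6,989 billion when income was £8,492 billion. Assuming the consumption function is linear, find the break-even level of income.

MPC = (6989 − 5009.75)/(8492 − 5853) = 1979.25/2639 = 0.75
a = 5009.75 − 0.75(5853) = 5009.75 − 4389.75 = 620
Break-even: Y = a/(1−MPC) = 620/0.25 = 2480

Y = 2480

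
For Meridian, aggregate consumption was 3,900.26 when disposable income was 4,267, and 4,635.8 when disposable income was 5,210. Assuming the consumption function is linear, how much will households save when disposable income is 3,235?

S = 139.7

MPC = (4635.8 − 3900.26)/(5210 − 4267) = 735.54/943 = 0.78
a = 3900.26 − 0.78(4267) = 3900.26 − 3328.26 = 572
C = 572 + 0.78(3235) = 3095.3
S = 3235 − 3095.3 = 139.7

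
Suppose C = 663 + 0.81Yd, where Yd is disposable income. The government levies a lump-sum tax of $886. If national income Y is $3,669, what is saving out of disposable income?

S = -134.23

Yd = Y − T = 3669 − 886 = 2783
C = 663 + 0.81(2783) = 663 + 2254.23 = 2917.23
S = Yd − C = 2783 − 2917.23 = -134.23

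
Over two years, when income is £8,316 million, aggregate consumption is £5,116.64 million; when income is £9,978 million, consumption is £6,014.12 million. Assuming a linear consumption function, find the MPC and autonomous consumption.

MPC = ΔC/ΔY = (6014.12 − 5116.64)/(9978 − 8316) = 897.48/1662 = 0.54
a = C − MPC·Y = 5116.64 − 0.54(8316) = 5116.64 − 4490.64 = 626

MPC = 0.54; a = 626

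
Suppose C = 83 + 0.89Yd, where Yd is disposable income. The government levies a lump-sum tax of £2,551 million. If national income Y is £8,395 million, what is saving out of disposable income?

Yd = Y − T = 8395 − 2551 = 5844
C = 83 + 0.89(5844) = 83 + 5201.16 = 5284.16
S = Yd − C = 5844 − 5284.16 = 559.84

S = 559.84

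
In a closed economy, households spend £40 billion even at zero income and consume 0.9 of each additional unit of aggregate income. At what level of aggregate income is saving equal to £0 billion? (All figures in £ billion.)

Y = 400

S = Y − C = -40 + 0.1Y
-40 + 0.1Y = 0, so 0.1Y = 40 and Y = 400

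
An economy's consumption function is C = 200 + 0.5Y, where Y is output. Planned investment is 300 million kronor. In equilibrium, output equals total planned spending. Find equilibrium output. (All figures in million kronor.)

Y = 1000

Y = C + I = 200 + 0.5Y + 300
Y − 0.5Y = 500
0.5Y = 500, so Y = 500/0.5 = 1000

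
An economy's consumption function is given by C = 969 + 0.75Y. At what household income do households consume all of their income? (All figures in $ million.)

Y = 3876

At break-even, C = Y: 969 + 0.75Y = Y
0.25Y = 969, so Y = 969/0.25 = 3876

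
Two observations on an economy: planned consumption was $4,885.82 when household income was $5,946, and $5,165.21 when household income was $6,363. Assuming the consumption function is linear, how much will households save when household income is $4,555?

S = 601.15

MPC = (5165.21 − 4885.82)/(6363 − 5946) = 279.39/417 = 0.67
a = 4885.82 − 0.67(5946) = 4885.82 − 3983.82 = 902
C = 902 + 0.67(4555) = 3953.85
S = 4555 − 3953.85 = 601.15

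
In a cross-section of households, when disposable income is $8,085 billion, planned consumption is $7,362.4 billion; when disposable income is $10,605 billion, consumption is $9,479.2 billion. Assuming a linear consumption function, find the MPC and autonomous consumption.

MPC = ΔC/ΔY = (9479.2 − 7362.4)/(10605 − 8085) = 2116.8/2520 = 0.84
a = C − MPC·Y = 7362.4 − 0.84(8085) = 7362.4 − 6791.4 = 571

MPC = 0.84; a = 571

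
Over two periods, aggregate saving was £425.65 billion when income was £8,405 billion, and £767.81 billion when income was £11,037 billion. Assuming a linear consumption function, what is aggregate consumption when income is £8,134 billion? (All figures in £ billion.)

MPS = ΔS/ΔY = (767.81 − 425.65)/(11037 − 8405) = 342.16/2632 = 0.13
MPC = 1 − MPS = 0.87
Autonomous saving = 425.65 − 0.13(8405) = -667, so a = 667
C = 667 + 0.87(8134) = 667 + 7076.58 = 7743.58

C = 7743.58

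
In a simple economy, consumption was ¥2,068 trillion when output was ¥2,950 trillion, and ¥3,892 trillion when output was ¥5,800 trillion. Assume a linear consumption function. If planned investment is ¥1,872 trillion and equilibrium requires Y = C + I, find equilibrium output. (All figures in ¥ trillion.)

MPC = (3892 − 2068)/(5800 − 2950) = 1824/2850 = 0.64
a = 2068 − 0.64(2950) = 180
Equilibrium: Y = 180 + 0.64Y + 1872
0.36Y = 2052, so Y = 2052/0.36 = 5700

Y = 5700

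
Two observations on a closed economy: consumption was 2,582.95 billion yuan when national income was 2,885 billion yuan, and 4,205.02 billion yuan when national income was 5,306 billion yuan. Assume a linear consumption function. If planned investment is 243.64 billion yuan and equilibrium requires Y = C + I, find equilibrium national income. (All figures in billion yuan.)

MPC = (4205.02 − 2582.95)/(5306 − 2885) = 1622.07/2421 = 0.67
a = 2582.95 − 0.67(2885) = 650
Equilibrium: Y = 650 + 0.67Y + 243.64
0.33Y = 893.64, so Y = 893.64/0.33 = 2708

Y = 2708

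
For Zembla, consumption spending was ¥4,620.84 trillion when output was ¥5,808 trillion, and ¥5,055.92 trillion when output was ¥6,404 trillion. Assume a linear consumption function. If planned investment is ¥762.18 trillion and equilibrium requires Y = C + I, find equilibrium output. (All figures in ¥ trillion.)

MPC = (5055.92 − 4620.84)/(6404 − 5808) = 435.08/596 = 0.73
a = 4620.84 − 0.73(5808) = 381
Equilibrium: Y = 381 + 0.73Y + 762.18
0.27Y = 1143.18, so Y = 1143.18/0.27 = 4234

Y = 4234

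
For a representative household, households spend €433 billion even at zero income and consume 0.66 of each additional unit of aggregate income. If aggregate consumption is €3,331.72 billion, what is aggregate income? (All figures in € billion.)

433 + 0.66Y = 3331.72
0.66Y = 2898.72, so Y = 2898.72/0.66 = 4392

Y = 4392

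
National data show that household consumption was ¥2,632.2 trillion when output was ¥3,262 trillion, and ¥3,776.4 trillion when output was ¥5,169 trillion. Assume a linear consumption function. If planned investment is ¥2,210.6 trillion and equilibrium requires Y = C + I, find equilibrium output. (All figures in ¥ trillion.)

Y = 7214

MPC = (3776.4 − 2632.2)/(5169 − 3262) = 1144.2/1907 = 0.6
a = 2632.2 − 0.6(3262) = 675
Equilibrium: Y = 675 + 0.6Y + 2210.6
0.4Y = 2885.6, so Y = 2885.6/0.4 = 7214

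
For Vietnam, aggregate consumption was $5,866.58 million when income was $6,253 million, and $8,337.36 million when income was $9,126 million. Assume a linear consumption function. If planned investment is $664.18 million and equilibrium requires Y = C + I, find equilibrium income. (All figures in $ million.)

Y = 8237

MPC = (8337.36 − 5866.58)/(9126 − 6253) = 2470.78/2873 = 0.86
a = 5866.58 − 0.86(6253) = 489
Equilibrium: Y = 489 + 0.86Y + 664.18
0.14Y = 1153.18, so Y = 1153.18/0.14 = 8237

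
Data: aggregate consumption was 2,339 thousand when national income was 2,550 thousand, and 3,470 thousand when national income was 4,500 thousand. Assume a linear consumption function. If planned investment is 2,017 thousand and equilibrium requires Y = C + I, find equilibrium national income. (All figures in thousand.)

MPC = (3470 − 2339)/(4500 − 2550) = 1131/1950 = 0.58
a = 2339 − 0.58(2550) = 860
Equilibrium: Y = 860 + 0.58Y + 2017
0.42Y = 2877, so Y = 2877/0.42 = 6850

Y = 6850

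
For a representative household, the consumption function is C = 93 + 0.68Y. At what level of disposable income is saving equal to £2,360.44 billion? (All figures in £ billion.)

S = Y − C = -93 + 0.32Y
-93 + 0.32Y = 2360.44, so 0.32Y = 2453.44 and Y = 7667

Y = 7667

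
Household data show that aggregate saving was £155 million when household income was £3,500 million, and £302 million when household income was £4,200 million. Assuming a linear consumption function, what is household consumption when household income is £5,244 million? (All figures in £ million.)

MPS = ΔS/ΔY = (302 − 155)/(4200 − 3500) = 147/700 = 0.21
MPC = 1 − MPS = 0.79
Autonomous saving = 155 − 0.21(3500) = -580, so a = 580
C = 580 + 0.79(5244) = 580 + 4142.76 = 4722.76

C = 4722.76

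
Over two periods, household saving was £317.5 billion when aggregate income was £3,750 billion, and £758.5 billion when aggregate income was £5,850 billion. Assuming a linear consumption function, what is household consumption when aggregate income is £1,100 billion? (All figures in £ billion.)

C = 1339

MPS = ΔS/ΔY = (758.5 − 317.5)/(5850 − 3750) = 441/2100 = 0.21
MPC = 1 − MPS = 0.79
Autonomous saving = 317.5 − 0.21(3750) = -470, so a = 470
C = 470 + 0.79(1100) = 470 + 869 = 1339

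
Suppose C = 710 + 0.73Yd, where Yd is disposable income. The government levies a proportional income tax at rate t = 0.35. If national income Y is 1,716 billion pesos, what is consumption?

C = 1524.242

Yd = (1 − 0.35)(1716) = 0.65(1716) = 1115.4
C = 710 + 0.73(1115.4) = 710 + 814.242 = 1524.242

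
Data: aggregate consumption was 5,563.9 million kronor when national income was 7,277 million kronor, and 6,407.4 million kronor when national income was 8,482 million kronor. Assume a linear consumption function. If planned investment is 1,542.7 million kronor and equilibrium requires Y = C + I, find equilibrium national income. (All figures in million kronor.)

MPC = (6407.4 − 5563.9)/(8482 − 7277) = 843.5/1205 = 0.7
a = 5563.9 − 0.7(7277) = 470
Equilibrium: Y = 470 + 0.7Y + 1542.7
0.3Y = 2012.7, so Y = 2012.7/0.3 = 6709

Y = 6709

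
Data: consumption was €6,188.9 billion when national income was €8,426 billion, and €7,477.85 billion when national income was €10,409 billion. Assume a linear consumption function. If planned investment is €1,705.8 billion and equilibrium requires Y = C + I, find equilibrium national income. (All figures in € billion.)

Y = 6908

MPC = (7477.85 − 6188.9)/(10409 − 8426) = 1288.95/1983 = 0.65
a = 6188.9 − 0.65(8426) = 712
Equilibrium: Y = 712 + 0.65Y + 1705.8
0.35Y = 2417.8, so Y = 2417.8/0.35 = 6908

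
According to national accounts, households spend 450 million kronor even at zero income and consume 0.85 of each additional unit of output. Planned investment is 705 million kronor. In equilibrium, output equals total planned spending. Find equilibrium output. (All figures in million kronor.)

Y = 7700

Y = C + I = 450 + 0.85Y + 705
Y − 0.85Y = 1155
0.15Y = 1155, so Y = 1155/0.15 = 7700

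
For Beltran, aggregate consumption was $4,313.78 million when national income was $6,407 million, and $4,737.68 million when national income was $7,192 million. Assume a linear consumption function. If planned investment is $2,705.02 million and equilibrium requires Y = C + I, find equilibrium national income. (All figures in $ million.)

Y = 7737

MPC = (4737.68 − 4313.78)/(7192 − 6407) = 423.9/785 = 0.54
a = 4313.78 − 0.54(6407) = 854
Equilibrium: Y = 854 + 0.54Y + 2705.02
0.46Y = 3559.02, so Y = 3559.02/0.46 = 7737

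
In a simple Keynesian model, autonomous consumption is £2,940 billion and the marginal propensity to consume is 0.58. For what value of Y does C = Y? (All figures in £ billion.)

At break-even, C = Y: 2940 + 0.58Y = Y
0.42Y = 2940, so Y = 2940/0.42 = 7000

Y = 7000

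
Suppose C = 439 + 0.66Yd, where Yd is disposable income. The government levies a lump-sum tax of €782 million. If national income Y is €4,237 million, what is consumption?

C = 2719.3

Yd = Y − T = 4237 − 782 = 3455
C = 439 + 0.66(3455) = 439 + 2280.3 = 2719.3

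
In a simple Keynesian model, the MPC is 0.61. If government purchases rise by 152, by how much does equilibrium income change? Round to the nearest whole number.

The multiplier is 1/(1 − MPC) = 1/0.39.
ΔY = 152/0.39 = 389.74 ≈ 390

ΔY ≈ 390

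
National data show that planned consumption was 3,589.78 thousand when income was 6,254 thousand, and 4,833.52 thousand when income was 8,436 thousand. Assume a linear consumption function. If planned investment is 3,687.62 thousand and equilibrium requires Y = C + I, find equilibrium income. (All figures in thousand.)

MPC = (4833.52 − 3589.78)/(8436 − 6254) = 1243.74/2182 = 0.57
a = 3589.78 − 0.57(6254) = 25
Equilibrium: Y = 25 + 0.57Y + 3687.62
0.43Y = 3712.62, so Y = 3712.62/0.43 = 8634

Y = 8634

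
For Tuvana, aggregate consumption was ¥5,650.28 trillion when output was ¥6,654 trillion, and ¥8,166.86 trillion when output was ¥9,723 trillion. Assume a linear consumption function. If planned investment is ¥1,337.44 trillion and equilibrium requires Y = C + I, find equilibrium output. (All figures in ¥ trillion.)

Y = 8508

MPC = (8166.86 − 5650.28)/(9723 − 6654) = 2516.58/3069 = 0.82
a = 5650.28 − 0.82(6654) = 194
Equilibrium: Y = 194 + 0.82Y + 1337.44
0.18Y = 1531.44, so Y = 1531.44/0.18 = 8508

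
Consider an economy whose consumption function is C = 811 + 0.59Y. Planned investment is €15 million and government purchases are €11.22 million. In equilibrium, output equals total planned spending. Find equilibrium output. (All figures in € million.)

Y = 2042

Y = C + I + G = 811 + 0.59Y + 15 + 11.22
Y − 0.59Y = 837.22
0.41Y = 837.22, so Y = 837.22/0.41 = 2042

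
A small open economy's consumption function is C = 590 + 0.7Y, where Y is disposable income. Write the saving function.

S = -590 + 0.3Y

S = Y − C = Y − (590 + 0.7Y) = -590 + (1 − 0.7)Y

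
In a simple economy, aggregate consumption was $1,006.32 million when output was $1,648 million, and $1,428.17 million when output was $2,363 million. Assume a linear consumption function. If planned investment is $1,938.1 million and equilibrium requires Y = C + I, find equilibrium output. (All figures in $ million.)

Y = 4810

MPC = (1428.17 − 1006.32)/(2363 − 1648) = 421.85/715 = 0.59
a = 1006.32 − 0.59(1648) = 34
Equilibrium: Y = 34 + 0.59Y + 1938.1
0.41Y = 1972.1, so Y = 1972.1/0.41 = 4810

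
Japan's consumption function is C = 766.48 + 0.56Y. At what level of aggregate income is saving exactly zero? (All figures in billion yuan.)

Y = 1742

At break-even, C = Y: 766.48 + 0.56Y = Y
0.44Y = 766.48, so Y = 766.48/0.44 = 1742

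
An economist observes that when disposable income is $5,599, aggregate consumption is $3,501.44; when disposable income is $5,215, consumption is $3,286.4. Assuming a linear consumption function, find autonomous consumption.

MPC = ΔC/ΔY = (3501.44 − 3286.4)/(5599 − 5215) = 215.04/384 = 0.56
a = C − MPC·Y = 3286.4 − 0.56(5215) = 3286.4 − 2920.4 = 366

a = 366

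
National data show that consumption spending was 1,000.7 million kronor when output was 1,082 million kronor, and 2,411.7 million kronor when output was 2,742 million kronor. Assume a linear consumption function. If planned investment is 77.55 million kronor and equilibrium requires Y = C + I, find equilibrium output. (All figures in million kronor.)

MPC = (2411.7 − 1000.7)/(2742 − 1082) = 1411/1660 = 0.85
a = 1000.7 − 0.85(1082) = 81
Equilibrium: Y = 81 + 0.85Y + 77.55
0.15Y = 158.55, so Y = 158.55/0.15 = 1057

Y = 1057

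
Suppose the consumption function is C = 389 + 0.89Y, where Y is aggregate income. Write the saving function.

S = -389 + 0.11Y

S = Y − C = Y − (389 + 0.89Y) = -389 + (1 − 0.89)Y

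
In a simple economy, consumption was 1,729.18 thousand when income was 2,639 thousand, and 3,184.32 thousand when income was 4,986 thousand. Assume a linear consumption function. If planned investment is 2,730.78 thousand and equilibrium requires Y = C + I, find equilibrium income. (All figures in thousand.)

Y = 7431

MPC = (3184.32 − 1729.18)/(4986 − 2639) = 1455.14/2347 = 0.62
a = 1729.18 − 0.62(2639) = 93
Equilibrium: Y = 93 + 0.62Y + 2730.78
0.38Y = 2823.78, so Y = 2823.78/0.38 = 7431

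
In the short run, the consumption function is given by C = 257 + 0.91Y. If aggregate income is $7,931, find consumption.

C = 7474.21

C = 257 + 0.91(7931) = 257 + 7217.21 = 7474.21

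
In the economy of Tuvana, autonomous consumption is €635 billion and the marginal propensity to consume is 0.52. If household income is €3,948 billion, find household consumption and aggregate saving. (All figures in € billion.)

C = 635 + 0.52(3948) = 635 + 2052.96 = 2687.96
S = Y − C = 3948 − 2687.96 = 1260.04

C = 2687.96; S = 1260.04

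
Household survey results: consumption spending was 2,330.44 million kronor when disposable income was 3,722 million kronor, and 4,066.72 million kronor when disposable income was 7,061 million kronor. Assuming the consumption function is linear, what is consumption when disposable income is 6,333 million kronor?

MPC = (4066.72 − 2330.44)/(7061 − 3722) = 1736.28/3339 = 0.52
a = 2330.44 − 0.52(3722) = 2330.44 − 1935.44 = 395
C = 395 + 0.52(6333) = 395 + 3293.16 = 3688.16

C = 3688.16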